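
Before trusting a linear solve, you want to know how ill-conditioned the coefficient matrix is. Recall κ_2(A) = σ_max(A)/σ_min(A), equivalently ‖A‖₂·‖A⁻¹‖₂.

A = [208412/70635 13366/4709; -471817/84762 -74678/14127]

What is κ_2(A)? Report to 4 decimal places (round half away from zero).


373.9500

AᵀA = [24667689481/621504900 391545287/10358415; 391545287/10358415 24860392/690561]; tr = 47042042281/621504900, det = 707281/17264025
λ_max, λ_min = (47042042281/621504900 ± √2212890442647958209361/386268340724010000)/2 = 7569/100, 3364/6215049
so κ_2 = √((7569/100) / (3364/6215049)) = 373.9500


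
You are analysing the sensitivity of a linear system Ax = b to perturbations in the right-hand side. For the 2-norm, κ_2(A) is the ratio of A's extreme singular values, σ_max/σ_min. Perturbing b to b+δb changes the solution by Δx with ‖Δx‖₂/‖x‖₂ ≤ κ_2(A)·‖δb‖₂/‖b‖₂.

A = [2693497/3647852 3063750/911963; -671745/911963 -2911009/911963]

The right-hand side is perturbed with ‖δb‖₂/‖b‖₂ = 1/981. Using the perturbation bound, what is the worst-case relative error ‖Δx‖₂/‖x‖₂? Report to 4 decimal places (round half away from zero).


AᵀA = [17211400249/15822620944 9556494885/1977827618; 9556494885/1977827618 21237262141/988913809]; tr = 212378105/9412624, det = 130321/9412624
char-poly roots: 361/16 and 361/588289
κ = σ_max/σ_min = (19/4)/(19/767) = 191.7500
worst-case relative error ≤ 191.7500 × 1/981 = 0.1955

0.1955


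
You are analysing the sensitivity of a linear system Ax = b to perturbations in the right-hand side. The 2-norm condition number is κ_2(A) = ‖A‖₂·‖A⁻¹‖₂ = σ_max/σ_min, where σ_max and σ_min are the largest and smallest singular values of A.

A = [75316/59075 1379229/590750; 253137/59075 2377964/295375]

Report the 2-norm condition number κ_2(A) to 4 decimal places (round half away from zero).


M = AᵀA = [6564785/328457 61542558/1642285; 61542558/1642285 2307870473/32845700]. tr(M)=174373469/1932100, det(M)=130321/1932100
λ_max, λ_min = (174373469/1932100 ± √30405099518277561/3733010410000)/2 = 361/4, 361/483025
κ = σ_max/σ_min = (19/2)/(19/695) = 347.5000

347.5000


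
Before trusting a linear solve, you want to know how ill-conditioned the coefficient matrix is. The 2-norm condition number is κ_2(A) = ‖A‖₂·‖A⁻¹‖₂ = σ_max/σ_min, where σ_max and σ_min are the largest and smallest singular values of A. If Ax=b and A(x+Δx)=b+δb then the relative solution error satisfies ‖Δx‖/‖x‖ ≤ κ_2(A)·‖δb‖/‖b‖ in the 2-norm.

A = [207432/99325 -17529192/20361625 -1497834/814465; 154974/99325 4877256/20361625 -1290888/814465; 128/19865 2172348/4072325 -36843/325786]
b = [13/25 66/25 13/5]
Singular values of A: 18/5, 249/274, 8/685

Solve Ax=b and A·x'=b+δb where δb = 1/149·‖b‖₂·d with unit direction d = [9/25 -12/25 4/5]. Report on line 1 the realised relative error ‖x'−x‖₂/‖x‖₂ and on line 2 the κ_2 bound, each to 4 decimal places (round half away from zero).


σ_max = 18/5, σ_min = 8/685
κ = σ_max/σ_min = (18/5)/(8/685) = 308.2500
bound on ‖Δx‖/‖x‖: κ·ε = 308.2500·1/149 = 2.0688
solve Ax = b  →  x = [59.4540 16.7473 59.3936]
2-norm of b is 3.7417; of x, 85.6904
δb = ε·‖b‖·d = [0.0090 -0.0121 0.0201]; solving A·Δx = δb gives ‖Δx‖ = 2.1502
relative error = 0.0251
realised/bound (from unrounded values) ≈ 0.0121

0.0251
2.0688


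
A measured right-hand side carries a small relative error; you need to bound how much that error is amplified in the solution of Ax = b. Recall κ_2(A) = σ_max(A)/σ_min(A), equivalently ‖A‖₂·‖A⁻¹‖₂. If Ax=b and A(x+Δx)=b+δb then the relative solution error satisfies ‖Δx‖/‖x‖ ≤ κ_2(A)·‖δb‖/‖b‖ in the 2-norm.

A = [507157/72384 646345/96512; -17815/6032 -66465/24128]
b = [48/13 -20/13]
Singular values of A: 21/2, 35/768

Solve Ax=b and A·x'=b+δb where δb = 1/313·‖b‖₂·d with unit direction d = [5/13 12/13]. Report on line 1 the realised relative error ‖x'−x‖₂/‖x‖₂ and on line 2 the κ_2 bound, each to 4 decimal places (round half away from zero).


0.7361
0.7361

largest singular value 21/2, smallest 35/768
κ_2(A) = (21/2) / (35/768) = 230.4000
perturbation bound = 230.4000·1/313 = 0.7361
solve Ax = b  →  x = [0.2759 0.2627]
‖b‖₂ = 4.0000 and ‖x‖₂ = 0.3810
with δb = [0.0049 0.0118], A·Δx = δb → ‖Δx‖ = 0.2804
dividing the unrounded norms, ‖Δx‖/‖x‖ = 0.7361
so the bound is sharp here: realised error equals the bound


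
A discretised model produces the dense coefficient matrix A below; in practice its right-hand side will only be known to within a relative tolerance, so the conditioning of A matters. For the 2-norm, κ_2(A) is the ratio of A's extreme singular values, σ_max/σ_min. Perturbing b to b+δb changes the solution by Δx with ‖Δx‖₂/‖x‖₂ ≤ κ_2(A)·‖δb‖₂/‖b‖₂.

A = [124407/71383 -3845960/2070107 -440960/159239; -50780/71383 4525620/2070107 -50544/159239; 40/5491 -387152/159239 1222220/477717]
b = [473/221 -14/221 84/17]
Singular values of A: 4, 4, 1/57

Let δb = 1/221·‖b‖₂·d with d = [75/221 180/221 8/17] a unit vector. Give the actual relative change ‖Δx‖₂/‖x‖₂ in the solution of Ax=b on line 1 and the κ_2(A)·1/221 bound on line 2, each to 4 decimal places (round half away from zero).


0.0081
1.0317

σ_max = 4, σ_min = 1/57
κ_2(A) = 4 / (1/57) = 228.0000
κ_2(A)·‖δb‖/‖b‖ = 1.0317
solve Ax = b  →  x = [151.1176 57.2627 55.9168]
‖b‖₂ = 5.3852 and ‖x‖₂ = 171.0037
re-solving with b+δb shifts x by Δx of norm 1.3889
relative error = 0.0081
so the bound overstates the realised error by a factor of ≈ 127.0183 (computed from the unrounded values)


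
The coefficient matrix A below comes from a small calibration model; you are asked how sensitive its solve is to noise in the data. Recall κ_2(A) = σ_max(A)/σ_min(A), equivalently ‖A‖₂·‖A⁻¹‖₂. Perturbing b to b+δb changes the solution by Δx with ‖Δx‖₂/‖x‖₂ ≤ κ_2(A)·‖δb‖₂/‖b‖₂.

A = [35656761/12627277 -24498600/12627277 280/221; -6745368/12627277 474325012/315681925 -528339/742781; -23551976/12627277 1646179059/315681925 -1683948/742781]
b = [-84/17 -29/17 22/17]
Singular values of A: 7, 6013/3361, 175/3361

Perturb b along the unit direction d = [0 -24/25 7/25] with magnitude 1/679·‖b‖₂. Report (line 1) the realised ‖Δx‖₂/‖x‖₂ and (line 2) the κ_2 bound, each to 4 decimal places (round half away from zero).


from the listed singular values, σ₁ = 7, σ_n = 175/3361
κ_2(A) = 7 / (175/3361) = 134.4400
bound on ‖Δx‖/‖x‖: κ·ε = 134.4400·1/679 = 0.1980
solve Ax = b  →  x = [-9.1112 12.3325 35.2919]
‖b‖ = 5.3852, ‖x‖ = 38.4788
δb = ε·‖b‖·d = [0.0000 -0.0076 0.0022]; solving A·Δx = δb gives ‖Δx‖ = 0.1523
relative error = 0.0040
realised/bound (from unrounded values) ≈ 0.0200

0.0040
0.1980


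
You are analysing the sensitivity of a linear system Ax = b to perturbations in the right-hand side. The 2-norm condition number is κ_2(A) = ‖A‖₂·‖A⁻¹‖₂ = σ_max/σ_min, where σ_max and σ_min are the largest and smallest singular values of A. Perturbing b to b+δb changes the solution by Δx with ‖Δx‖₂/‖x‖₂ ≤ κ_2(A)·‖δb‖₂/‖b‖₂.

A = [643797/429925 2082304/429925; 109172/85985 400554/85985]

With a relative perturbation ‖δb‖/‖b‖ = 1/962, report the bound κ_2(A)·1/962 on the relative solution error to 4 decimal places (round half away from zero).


0.0616

M = AᵀA = [847131649/219780625 2893951368/219780625; 2893951368/219780625 9925181476/219780625]. tr(M)=17235701/351649, det(M)=240100/351649
solving λ² − 17235701/351649·λ + 240100/351649 = 0 gives λ = 49, 4900/351649
so κ_2 = √(49 / (4900/351649)) = 59.3000
bound on ‖Δx‖/‖x‖: κ·ε = 59.3000·1/962 = 0.0616


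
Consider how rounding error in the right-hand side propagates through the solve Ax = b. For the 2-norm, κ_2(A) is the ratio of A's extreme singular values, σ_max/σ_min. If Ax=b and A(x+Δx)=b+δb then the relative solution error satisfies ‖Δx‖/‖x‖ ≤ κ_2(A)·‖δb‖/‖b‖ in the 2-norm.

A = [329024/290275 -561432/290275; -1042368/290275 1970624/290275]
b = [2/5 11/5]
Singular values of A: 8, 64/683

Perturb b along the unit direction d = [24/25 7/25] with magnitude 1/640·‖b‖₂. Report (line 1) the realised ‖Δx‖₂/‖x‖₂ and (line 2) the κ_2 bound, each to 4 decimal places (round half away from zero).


largest singular value 8, smallest 64/683
κ = σ_max/σ_min = 8/(64/683) = 85.3750
perturbation bound = 85.3750·1/640 = 0.1334
solve Ax = b  →  x = [9.2987 5.2426]
‖b‖ = 2.2361, ‖x‖ = 10.6748
with δb = [0.0034 0.0010], A·Δx = δb → ‖Δx‖ = 0.0373
relative error = 0.0035
tightness: 0.0035 against a bound of 0.1334 (unrounded ratio ≈ 0.0262)

0.0035
0.1334


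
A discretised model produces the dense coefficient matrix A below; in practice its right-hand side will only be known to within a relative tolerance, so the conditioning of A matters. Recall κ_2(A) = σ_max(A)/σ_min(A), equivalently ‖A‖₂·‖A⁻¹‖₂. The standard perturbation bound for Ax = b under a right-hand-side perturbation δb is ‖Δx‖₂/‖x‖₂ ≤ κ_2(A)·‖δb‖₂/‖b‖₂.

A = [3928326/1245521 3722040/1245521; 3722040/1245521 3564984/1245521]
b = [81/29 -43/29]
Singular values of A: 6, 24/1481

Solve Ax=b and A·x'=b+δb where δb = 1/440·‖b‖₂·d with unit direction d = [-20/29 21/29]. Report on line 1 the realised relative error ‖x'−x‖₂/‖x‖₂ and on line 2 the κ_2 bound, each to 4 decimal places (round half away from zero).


from the listed singular values, σ₁ = 6, σ_n = 24/1481
κ = σ_max/σ_min = 6/(24/1481) = 370.2500
perturbation bound = 370.2500·1/440 = 0.8415
solve Ax = b  →  x = [127.7931 -133.9411]
‖b‖ = 3.1623, ‖x‖ = 185.1251
re-solving with b+δb shifts x by Δx of norm 0.4435
realised ‖Δx‖/‖x‖ = 0.0024
realised/bound (from unrounded values) ≈ 0.0028

0.0024
0.8415


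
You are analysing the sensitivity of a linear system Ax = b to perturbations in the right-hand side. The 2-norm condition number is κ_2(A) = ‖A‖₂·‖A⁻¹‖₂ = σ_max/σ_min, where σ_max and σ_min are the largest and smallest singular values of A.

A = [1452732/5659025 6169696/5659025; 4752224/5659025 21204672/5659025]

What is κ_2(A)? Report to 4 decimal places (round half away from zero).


form AᵀA = [39510501136/51239302321 175571625600/51239302321; 175571625600/51239302321 780325221376/51239302321] with trace 487707152/30481441 and determinant 65536/30481441
solving λ² − 487707152/30481441·λ + 65536/30481441 = 0 gives λ = 16, 4096/30481441
so κ_2 = √(16 / (4096/30481441)) = 345.0625

345.0625


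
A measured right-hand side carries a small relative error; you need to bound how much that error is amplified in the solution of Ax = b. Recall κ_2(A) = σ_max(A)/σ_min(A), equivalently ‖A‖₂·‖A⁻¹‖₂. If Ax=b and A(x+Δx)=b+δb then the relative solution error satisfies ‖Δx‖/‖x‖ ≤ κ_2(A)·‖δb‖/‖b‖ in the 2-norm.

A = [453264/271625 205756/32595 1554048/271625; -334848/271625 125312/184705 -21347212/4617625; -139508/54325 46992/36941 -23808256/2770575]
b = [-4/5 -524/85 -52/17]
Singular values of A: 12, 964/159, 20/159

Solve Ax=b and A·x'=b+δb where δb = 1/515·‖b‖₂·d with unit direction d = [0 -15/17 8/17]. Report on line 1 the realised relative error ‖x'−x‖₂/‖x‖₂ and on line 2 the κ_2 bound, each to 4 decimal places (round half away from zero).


σ_max = 12, σ_min = 20/159
κ_2(A) = 12 / (20/159) = 95.4000
κ_2(A)·‖δb‖/‖b‖ = 0.1852
solve Ax = b  →  x = [-30.3964 -0.5705 9.3552]
‖b‖ = 6.9282, ‖x‖ = 31.8086
Δx = A⁻¹·δb where δb = 1/515·6.9282·d; ‖Δx‖ = 0.1069
realised ‖Δx‖/‖x‖ = 0.0034
tightness: 0.0034 against a bound of 0.1852 (unrounded ratio ≈ 0.0182)

0.0034
0.1852


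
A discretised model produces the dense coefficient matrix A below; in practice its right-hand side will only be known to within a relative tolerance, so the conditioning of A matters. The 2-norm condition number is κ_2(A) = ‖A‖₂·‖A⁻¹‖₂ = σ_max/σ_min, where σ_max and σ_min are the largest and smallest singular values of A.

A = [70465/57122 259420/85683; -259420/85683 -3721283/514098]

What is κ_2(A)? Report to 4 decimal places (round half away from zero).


M = AᵀA = [1857294625/173765124 3342886120/130323843; 3342886120/130323843 96276341281/1563886116]. tr(M)=334295837/4626882, det(M)=2088025/37015056
eigenvalues of AᵀA: λ = (tr ± √(tr²−4·det))/2 = 289/4, 7225/9253764
κ = σ_max/σ_min = (17/2)/(85/3042) = 304.2000

304.2000


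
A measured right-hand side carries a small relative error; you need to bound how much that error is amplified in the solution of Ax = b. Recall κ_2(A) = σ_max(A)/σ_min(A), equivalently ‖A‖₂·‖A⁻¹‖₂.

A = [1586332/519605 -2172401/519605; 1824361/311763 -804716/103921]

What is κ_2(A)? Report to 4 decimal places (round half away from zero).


146.7120

M = AᵀA = [366281554969/8407973025 -162770795264/2802657675; -162770795264/2802657675 72347827409/934219225]. tr(M)=40696480066/336318921, det(M)=228765625/336318921
eigenvalues of AᵀA: λ = (tr ± √(tr²−4·det))/2 = 121, 1890625/336318921
so κ_2 = √(121 / (1890625/336318921)) = 146.7120


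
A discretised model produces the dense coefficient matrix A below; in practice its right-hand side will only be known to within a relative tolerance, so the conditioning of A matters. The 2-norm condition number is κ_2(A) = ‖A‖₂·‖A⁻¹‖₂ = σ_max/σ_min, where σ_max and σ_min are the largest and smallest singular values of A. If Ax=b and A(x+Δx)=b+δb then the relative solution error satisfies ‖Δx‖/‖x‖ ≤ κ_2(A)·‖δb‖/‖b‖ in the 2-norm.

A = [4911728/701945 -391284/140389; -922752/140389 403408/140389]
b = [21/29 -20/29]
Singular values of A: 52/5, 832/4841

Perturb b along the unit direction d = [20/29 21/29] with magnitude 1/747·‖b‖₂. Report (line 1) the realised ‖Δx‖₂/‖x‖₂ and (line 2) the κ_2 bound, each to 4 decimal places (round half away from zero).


from the listed singular values, σ₁ = 52/5, σ_n = 832/4841
condition number: (52/5) ÷ (832/4841) = 60.5125
perturbation bound = 60.5125·1/747 = 0.0810
solve Ax = b  →  x = [0.0888 -0.0370]
2-norm of b is 1.0000; of x, 0.0962
with δb = [0.0009 0.0010], A·Δx = δb → ‖Δx‖ = 0.0078
dividing the unrounded norms, ‖Δx‖/‖x‖ = 0.0810
realised/bound = 1 exactly: the bound is attained for this b and d

0.0810
0.0810


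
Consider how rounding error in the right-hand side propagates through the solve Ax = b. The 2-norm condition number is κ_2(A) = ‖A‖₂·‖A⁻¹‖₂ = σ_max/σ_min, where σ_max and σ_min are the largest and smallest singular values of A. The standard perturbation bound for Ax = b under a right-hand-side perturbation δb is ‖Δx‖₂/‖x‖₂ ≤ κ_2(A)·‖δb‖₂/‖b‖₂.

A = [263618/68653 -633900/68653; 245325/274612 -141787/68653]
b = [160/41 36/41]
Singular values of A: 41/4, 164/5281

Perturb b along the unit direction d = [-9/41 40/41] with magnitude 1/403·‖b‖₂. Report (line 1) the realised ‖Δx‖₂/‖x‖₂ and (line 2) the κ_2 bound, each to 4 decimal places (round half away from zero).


0.8190
0.8190

σ_max = 41/4, σ_min = 164/5281
condition number: (41/4) ÷ (164/5281) = 330.0625
bound on ‖Δx‖/‖x‖: κ·ε = 330.0625·1/403 = 0.8190
solve Ax = b  →  x = [0.1501 -0.3602]
‖b‖₂ = 4.0000 and ‖x‖₂ = 0.3902
with δb = [-0.0022 0.0097], A·Δx = δb → ‖Δx‖ = 0.3196
realised ‖Δx‖/‖x‖ = 0.8190
realised/bound = 1 exactly: the bound is attained for this b and d


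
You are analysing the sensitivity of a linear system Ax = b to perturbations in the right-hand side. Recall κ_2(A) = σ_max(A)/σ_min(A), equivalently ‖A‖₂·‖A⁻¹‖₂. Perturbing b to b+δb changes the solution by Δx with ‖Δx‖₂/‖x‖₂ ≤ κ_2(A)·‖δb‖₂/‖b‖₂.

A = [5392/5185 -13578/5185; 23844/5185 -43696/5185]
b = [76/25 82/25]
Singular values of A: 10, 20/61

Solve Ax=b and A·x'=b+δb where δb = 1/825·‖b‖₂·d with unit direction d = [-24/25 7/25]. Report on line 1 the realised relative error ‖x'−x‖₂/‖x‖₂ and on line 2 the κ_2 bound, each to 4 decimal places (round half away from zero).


largest singular value 10, smallest 20/61
κ_2(A) = 10 / (20/61) = 30.5000
κ_2(A)·‖δb‖/‖b‖ = 0.0370
solve Ax = b  →  x = [-5.1941 -3.2235]
‖b‖ = 4.4721, ‖x‖ = 6.1131
Δx = A⁻¹·δb where δb = 1/825·4.4721·d; ‖Δx‖ = 0.0165
realised ‖Δx‖/‖x‖ = 0.0027
tightness: 0.0027 against a bound of 0.0370 (unrounded ratio ≈ 0.0732)

0.0027
0.0370


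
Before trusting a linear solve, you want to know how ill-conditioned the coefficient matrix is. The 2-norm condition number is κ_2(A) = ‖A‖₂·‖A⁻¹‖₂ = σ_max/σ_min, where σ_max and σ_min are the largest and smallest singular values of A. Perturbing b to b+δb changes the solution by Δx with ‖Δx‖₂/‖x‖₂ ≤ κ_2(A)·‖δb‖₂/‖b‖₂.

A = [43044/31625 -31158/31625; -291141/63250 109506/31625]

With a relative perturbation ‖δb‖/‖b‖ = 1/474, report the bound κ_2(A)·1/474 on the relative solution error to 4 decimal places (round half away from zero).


AᵀA = [147478761/6400900 -27651213/1600225; -27651213/1600225 20739816/1600225]; tr = 9217521/256036, det = 2025/64009
char-poly roots: 36 and 225/256036
κ = σ_max/σ_min = 6/(15/506) = 202.4000
κ_2(A)·‖δb‖/‖b‖ = 0.4270

0.4270


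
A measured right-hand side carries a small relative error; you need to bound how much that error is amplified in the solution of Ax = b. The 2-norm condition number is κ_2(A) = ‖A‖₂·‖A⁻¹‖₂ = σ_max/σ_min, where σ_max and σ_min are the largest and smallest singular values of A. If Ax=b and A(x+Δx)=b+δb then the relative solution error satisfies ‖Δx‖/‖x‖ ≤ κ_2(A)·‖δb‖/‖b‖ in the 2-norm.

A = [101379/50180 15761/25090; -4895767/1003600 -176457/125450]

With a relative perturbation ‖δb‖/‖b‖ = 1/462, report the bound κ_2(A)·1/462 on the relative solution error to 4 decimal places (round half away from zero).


0.2941

AᵀA = [166151569081/5959840000 6057253251/744980000; 6057253251/744980000 110494973/46561250]; tr = 288471881/9535744, det = 1890625/38142976
eigenvalues of AᵀA: λ = (tr ± √(tr²−4·det))/2 = 121/4, 15625/9535744
σ_max=√(121/4)=(11/2), σ_min=√(15625/9535744)=(125/3088) → κ = 135.8720
κ_2(A)·‖δb‖/‖b‖ = 0.2941


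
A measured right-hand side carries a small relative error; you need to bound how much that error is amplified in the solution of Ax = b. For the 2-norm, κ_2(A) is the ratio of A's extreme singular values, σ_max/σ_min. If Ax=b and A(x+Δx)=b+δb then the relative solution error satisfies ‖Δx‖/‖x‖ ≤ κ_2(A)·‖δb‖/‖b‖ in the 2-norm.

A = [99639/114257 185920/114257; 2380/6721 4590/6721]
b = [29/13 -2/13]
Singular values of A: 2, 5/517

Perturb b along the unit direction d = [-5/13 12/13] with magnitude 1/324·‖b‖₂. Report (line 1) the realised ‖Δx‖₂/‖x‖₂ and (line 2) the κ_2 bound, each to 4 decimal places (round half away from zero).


σ_max = 2, σ_min = 5/517
κ_2(A) = 2 / (5/517) = 206.8000
perturbation bound = 206.8000·1/324 = 0.6383
solve Ax = b  →  x = [91.7059 -47.7765]
2-norm of b is 2.2361; of x, 103.4048
re-solving with b+δb shifts x by Δx of norm 0.7136
realised ‖Δx‖/‖x‖ = 0.0069
realised/bound (from unrounded values) ≈ 0.0108

0.0069
0.6383


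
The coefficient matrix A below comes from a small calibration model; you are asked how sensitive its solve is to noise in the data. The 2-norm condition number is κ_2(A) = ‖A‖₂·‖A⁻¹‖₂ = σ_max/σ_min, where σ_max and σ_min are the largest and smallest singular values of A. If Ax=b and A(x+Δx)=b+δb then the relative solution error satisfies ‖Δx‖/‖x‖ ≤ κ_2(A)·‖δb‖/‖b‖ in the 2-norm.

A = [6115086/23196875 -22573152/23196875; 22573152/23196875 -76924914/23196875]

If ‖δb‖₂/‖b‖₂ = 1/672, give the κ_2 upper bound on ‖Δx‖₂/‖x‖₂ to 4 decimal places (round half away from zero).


form AᵀA = [875106348804/860952015625 -2999159267328/860952015625; -2999159267328/860952015625 10283183336196/860952015625] with trace 17853263496/1377523225 and determinant 291600/55100929
eigenvalues of AᵀA: λ = (tr ± √(tr²−4·det))/2 = 324/25, 22500/55100929
κ_2(A) = √(λ_max/λ_min) = √((324/25) / (22500/55100929)) = 178.1520
bound on ‖Δx‖/‖x‖: κ·ε = 178.1520·1/672 = 0.2651

0.2651


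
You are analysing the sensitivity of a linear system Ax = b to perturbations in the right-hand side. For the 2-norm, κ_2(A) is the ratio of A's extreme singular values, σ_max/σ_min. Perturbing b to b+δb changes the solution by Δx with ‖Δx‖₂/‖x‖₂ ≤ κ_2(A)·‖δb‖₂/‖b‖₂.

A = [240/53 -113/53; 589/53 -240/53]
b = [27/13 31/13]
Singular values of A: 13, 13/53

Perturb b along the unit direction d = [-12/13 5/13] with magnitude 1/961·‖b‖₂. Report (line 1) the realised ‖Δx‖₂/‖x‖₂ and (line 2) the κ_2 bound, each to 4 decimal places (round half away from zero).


from the listed singular values, σ₁ = 13, σ_n = 13/53
condition number: 13 ÷ (13/53) = 53.0000
bound on ‖Δx‖/‖x‖: κ·ε = 53.0000·1/961 = 0.0552
solve Ax = b  →  x = [-1.3550 -3.8521]
2-norm of b is 3.1623; of x, 4.0834
Δx = A⁻¹·δb where δb = 1/961·3.1623·d; ‖Δx‖ = 0.0134
dividing the unrounded norms, ‖Δx‖/‖x‖ = 0.0033
so the bound overstates the realised error by a factor of ≈ 16.7869 (computed from the unrounded values)

0.0033
0.0552


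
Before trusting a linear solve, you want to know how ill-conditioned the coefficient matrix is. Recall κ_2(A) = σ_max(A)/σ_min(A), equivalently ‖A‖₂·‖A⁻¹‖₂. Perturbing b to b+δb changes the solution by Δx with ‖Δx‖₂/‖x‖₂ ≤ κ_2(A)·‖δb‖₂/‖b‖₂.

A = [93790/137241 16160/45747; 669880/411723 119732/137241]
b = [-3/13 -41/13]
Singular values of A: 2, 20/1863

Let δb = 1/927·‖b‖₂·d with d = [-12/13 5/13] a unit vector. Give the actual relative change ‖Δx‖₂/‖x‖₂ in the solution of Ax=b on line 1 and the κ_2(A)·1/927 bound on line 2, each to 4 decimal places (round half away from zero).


0.0034
0.2010

largest singular value 2, smallest 20/1863
κ_2(A) = 2 / (20/1863) = 186.3000
worst-case relative error ≤ 186.3000 × 1/927 = 0.2010
solve Ax = b  →  x = [42.5118 -82.8971]
‖b‖₂ = 3.1623 and ‖x‖₂ = 93.1621
with δb = [-0.0031 0.0013], A·Δx = δb → ‖Δx‖ = 0.3178
realised ‖Δx‖/‖x‖ = 0.0034
realised/bound (from unrounded values) ≈ 0.0170


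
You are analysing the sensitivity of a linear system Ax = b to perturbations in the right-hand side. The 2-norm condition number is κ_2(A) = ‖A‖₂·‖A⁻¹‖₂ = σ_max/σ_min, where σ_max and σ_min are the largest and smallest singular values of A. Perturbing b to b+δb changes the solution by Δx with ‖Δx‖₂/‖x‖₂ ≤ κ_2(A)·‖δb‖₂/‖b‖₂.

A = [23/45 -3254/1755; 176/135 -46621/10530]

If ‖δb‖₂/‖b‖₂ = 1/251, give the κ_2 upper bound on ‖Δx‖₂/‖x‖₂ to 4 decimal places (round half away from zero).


0.6454

AᵀA = [35737/18225 -367402/54675; -367402/54675 15116593/656100]; tr = 656125/26244, det = 625/26244
λ_max, λ_min = (656125/26244 ± √430434405625/688747536)/2 = 25, 25/26244
κ_2(A) = √(λ_max/λ_min) = √(25 / (25/26244)) = 162.0000
bound on ‖Δx‖/‖x‖: κ·ε = 162.0000·1/251 = 0.6454


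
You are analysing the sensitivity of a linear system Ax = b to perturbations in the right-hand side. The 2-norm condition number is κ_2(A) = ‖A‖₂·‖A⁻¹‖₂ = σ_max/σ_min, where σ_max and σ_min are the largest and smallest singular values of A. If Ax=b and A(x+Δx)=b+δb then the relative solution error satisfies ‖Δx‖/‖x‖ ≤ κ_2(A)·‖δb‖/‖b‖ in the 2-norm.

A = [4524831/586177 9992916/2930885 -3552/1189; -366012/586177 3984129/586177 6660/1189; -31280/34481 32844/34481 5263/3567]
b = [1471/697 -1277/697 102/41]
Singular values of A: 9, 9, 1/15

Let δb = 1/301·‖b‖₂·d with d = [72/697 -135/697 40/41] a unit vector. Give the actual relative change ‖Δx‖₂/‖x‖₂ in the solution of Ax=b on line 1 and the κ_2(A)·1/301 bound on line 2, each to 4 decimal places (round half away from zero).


0.0041
0.4485

σ_max = 9, σ_min = 1/15
κ_2(A) = 9 / (1/15) = 135.0000
κ_2(A)·‖δb‖/‖b‖ = 0.4485
solve Ax = b  →  x = [22.6594 -23.6313 30.8736]
‖b‖ = 3.7417, ‖x‖ = 45.0007
Δx = A⁻¹·δb where δb = 1/301·3.7417·d; ‖Δx‖ = 0.1865
realised ‖Δx‖/‖x‖ = 0.0041
so the bound overstates the realised error by a factor of ≈ 108.2425 (computed from the unrounded values)


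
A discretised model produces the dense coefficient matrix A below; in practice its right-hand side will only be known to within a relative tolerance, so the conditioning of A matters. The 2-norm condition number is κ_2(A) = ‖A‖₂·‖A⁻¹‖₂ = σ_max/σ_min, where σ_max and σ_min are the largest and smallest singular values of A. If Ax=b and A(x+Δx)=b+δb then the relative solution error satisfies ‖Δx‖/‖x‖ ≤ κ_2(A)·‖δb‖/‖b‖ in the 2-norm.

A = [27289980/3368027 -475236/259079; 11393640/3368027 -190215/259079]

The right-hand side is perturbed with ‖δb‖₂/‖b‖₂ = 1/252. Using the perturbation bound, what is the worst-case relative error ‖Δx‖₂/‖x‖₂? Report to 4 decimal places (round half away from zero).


AᵀA = [5174899650000/67121928241 -1164340166760/67121928241; -1164340166760/67121928241 262031001921/67121928241]; tr = 3234343041/39929761, det = 2624400/39929761
eigenvalues of AᵀA: λ = (tr ± √(tr²−4·det))/2 = 81, 32400/39929761
κ_2(A) = √(λ_max/λ_min) = √(81 / (32400/39929761)) = 315.9500
bound on ‖Δx‖/‖x‖: κ·ε = 315.9500·1/252 = 1.2538

1.2538


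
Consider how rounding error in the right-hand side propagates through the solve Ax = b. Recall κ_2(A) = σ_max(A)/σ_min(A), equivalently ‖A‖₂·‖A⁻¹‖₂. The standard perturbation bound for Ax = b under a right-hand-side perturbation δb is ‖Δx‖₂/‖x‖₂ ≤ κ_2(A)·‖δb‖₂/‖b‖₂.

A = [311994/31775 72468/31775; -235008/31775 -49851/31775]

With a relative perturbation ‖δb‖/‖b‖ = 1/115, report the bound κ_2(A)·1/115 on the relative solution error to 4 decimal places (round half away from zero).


AᵀA = [6102760644/40386025 54919944/1615441; 54919944/1615441 309469329/40386025]; tr = 3814533/24025, det = 1285956/600625
eigenvalues of AᵀA: λ = (tr ± √(tr²−4·det))/2 = 3969/25, 324/24025
so κ_2 = √((3969/25) / (324/24025)) = 108.5000
perturbation bound = 108.5000·1/115 = 0.9435

0.9435


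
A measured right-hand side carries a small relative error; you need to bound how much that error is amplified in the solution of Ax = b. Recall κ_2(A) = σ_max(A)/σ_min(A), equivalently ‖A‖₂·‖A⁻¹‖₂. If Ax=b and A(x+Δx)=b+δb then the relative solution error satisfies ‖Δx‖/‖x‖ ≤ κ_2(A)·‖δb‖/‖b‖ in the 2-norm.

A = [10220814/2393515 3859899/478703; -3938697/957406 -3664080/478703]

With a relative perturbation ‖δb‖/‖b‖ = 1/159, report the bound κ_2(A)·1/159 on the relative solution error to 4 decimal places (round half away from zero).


AᵀA = [958018438449/27248104900 89810418546/1362405245; 89810418546/1362405245 33679313361/272481049]; tr = 14968684341/94284100, det = 893025/3771364
eigenvalues of AᵀA: λ = (tr ± √(tr²−4·det))/2 = 3969/25, 5625/3771364
κ_2(A) = √(λ_max/λ_min) = √((3969/25) / (5625/3771364)) = 326.2560
κ_2(A)·‖δb‖/‖b‖ = 2.0519

2.0519


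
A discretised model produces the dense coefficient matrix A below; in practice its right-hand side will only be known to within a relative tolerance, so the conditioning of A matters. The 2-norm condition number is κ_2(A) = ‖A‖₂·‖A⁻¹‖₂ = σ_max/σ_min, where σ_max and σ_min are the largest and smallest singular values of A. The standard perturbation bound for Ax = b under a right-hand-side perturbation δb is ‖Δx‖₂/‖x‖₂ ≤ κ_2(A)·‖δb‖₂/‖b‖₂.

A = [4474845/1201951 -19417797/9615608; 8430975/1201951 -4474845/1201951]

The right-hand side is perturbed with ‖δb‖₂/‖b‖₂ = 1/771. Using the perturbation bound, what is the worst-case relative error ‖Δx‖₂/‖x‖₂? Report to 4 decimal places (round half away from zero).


form AᵀA = [315244211850/4998914209 -1345017586185/39991313672; -1345017586185/39991313672 5739107466681/319930509376] with trace 89670370329/1107025984 and determinant 102515625/1107025984
char-poly roots: 81 and 1265625/1107025984
κ = σ_max/σ_min = 9/(1125/33272) = 266.1760
perturbation bound = 266.1760·1/771 = 0.3452

0.3452


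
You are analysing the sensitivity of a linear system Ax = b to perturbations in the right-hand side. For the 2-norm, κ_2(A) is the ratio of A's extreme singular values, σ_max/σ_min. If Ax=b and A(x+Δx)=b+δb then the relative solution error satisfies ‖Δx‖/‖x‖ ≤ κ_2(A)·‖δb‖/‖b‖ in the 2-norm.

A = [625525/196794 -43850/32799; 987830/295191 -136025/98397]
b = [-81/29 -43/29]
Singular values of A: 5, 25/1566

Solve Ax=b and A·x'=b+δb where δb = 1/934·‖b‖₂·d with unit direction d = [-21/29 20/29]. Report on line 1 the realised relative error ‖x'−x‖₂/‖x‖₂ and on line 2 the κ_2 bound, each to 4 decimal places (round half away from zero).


from the listed singular values, σ₁ = 5, σ_n = 25/1566
κ = σ_max/σ_min = 5/(25/1566) = 313.2000
bound on ‖Δx‖/‖x‖: κ·ε = 313.2000·1/934 = 0.3353
solve Ax = b  →  x = [23.5385 58.0523]
‖b‖ = 3.1623, ‖x‖ = 62.6429
δb = ε·‖b‖·d = [-0.0025 0.0023]; solving A·Δx = δb gives ‖Δx‖ = 0.2121
realised ‖Δx‖/‖x‖ = 0.0034
so the bound overstates the realised error by a factor of ≈ 99.0471 (computed from the unrounded values)

0.0034
0.3353


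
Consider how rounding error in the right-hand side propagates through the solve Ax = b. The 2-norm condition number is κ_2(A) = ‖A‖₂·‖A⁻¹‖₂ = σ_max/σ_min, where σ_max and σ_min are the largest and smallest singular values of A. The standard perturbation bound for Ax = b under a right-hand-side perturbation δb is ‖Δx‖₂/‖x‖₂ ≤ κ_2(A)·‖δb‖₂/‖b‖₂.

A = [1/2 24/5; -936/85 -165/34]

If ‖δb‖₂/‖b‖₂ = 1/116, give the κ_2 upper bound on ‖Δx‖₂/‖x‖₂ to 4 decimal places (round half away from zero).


0.0259

form AᵀA = [3511609/28900 80688/1445; 80688/1445 1346481/28900] with trace 1681/10 and determinant 25431849/10000
λ_max, λ_min = (1681/10 ± √11303044/625)/2 = 15129/100, 1681/100
so κ_2 = √((15129/100) / (1681/100)) = 3.0000
perturbation bound = 3.0000·1/116 = 0.0259


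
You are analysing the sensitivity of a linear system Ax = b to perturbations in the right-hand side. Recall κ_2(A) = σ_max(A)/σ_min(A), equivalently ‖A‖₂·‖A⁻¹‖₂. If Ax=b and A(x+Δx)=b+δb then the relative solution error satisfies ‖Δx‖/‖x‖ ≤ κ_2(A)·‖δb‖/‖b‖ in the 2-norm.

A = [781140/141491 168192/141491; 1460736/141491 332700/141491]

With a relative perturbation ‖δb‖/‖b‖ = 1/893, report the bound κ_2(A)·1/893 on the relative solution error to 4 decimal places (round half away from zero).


AᵀA = [9494565264/69272329 2136222720/69272329; 2136222720/69272329 480892176/69272329]; tr = 5934240/41209, det = 20736/41209
eigenvalues of AᵀA: λ = (tr ± √(tr²−4·det))/2 = 144, 144/41209
σ_max=√144=12, σ_min=√(144/41209)=(12/203) → κ = 203.0000
perturbation bound = 203.0000·1/893 = 0.2273

0.2273


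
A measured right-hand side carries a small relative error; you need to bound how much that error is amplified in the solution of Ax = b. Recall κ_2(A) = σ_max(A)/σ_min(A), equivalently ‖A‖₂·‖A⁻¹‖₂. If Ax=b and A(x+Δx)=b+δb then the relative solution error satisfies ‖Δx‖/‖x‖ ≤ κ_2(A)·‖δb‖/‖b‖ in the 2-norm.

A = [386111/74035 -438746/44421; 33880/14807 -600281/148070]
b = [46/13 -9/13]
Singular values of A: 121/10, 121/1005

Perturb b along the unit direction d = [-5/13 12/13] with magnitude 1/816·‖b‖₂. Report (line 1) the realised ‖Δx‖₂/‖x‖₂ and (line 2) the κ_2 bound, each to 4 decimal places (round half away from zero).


σ_max = 121/10, σ_min = 121/1005
κ_2(A) = (121/10) / (121/1005) = 100.5000
worst-case relative error ≤ 100.5000 × 1/816 = 0.1232
solve Ax = b  →  x = [-14.5406 -8.0360]
2-norm of b is 3.6056; of x, 16.6134
Δx = A⁻¹·δb where δb = 1/816·3.6056·d; ‖Δx‖ = 0.0367
realised ‖Δx‖/‖x‖ = 0.0022
so the bound overstates the realised error by a factor of ≈ 55.7536 (computed from the unrounded values)

0.0022
0.1232


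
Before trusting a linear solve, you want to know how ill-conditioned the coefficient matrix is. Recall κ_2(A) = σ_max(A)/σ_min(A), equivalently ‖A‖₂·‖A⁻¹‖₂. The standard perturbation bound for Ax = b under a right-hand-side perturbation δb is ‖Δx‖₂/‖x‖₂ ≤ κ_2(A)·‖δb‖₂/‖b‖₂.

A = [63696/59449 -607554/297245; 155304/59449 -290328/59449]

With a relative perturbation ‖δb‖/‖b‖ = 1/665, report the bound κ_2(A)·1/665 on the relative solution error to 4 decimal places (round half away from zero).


0.5056

form AᵀA = [166724928/20912329 -1562983776/104561645; -1562983776/104561645 14653139364/522808225] with trace 65125476/1809025 and determinant 20736/1809025
λ_max, λ_min = (65125476/1809025 ± √4241177576456976/3272571450625)/2 = 36, 576/1809025
κ = σ_max/σ_min = 6/(24/1345) = 336.2500
bound on ‖Δx‖/‖x‖: κ·ε = 336.2500·1/665 = 0.5056


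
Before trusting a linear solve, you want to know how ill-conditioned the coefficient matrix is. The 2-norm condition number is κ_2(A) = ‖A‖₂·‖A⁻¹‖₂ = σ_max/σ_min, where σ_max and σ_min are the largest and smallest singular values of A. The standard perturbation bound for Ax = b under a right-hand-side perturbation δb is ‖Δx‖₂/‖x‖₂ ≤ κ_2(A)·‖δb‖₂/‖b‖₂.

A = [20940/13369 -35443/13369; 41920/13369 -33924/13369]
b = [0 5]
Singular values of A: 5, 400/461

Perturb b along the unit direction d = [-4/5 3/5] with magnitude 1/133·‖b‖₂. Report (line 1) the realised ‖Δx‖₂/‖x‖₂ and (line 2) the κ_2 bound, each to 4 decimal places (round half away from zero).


from the listed singular values, σ₁ = 5, σ_n = 400/461
κ = σ_max/σ_min = 5/(400/461) = 5.7625
worst-case relative error ≤ 5.7625 × 1/133 = 0.0433
solve Ax = b  →  x = [3.0554 1.8052]
‖b‖₂ = 5.0000 and ‖x‖₂ = 3.5488
with δb = [-0.0301 0.0226], A·Δx = δb → ‖Δx‖ = 0.0433
realised ‖Δx‖/‖x‖ = 0.0122
realised/bound (from unrounded values) ≈ 0.2818

0.0122
0.0433


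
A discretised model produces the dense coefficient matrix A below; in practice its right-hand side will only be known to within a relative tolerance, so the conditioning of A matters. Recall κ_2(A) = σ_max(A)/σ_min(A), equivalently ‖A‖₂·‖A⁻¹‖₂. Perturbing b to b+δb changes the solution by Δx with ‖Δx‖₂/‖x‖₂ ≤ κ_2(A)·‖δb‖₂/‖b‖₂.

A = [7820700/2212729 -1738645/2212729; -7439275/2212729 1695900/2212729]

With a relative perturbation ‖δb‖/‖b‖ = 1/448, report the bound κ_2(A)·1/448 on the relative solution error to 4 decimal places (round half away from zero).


M = AᵀA = [138532890625/5821842601 -31169664000/5821842601; -31169664000/5821842601 7014225025/5821842601]. tr(M)=86583650/3463321, det(M)=15625/3463321
char-poly roots: 25 and 625/3463321
κ_2(A) = √(λ_max/λ_min) = √(25 / (625/3463321)) = 372.2000
worst-case relative error ≤ 372.2000 × 1/448 = 0.8308

0.8308


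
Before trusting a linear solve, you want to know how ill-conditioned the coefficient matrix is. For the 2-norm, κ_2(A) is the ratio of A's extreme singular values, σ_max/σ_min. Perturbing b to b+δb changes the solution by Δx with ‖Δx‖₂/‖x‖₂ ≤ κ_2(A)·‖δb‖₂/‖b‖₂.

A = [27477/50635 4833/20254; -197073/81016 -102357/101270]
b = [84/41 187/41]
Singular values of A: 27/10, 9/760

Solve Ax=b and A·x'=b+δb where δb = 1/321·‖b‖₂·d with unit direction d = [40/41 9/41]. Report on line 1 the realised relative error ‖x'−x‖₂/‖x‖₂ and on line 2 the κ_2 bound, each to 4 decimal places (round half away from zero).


σ_max = 27/10, σ_min = 9/760
κ = σ_max/σ_min = (27/10)/(9/760) = 228.0000
bound on ‖Δx‖/‖x‖: κ·ε = 228.0000·1/321 = 0.7103
solve Ax = b  →  x = [-98.8034 233.2764]
‖b‖₂ = 5.0000 and ‖x‖₂ = 253.3377
re-solving with b+δb shifts x by Δx of norm 1.3153
realised ‖Δx‖/‖x‖ = 0.0052
tightness: 0.0052 against a bound of 0.7103 (unrounded ratio ≈ 0.0073)

0.0052
0.7103


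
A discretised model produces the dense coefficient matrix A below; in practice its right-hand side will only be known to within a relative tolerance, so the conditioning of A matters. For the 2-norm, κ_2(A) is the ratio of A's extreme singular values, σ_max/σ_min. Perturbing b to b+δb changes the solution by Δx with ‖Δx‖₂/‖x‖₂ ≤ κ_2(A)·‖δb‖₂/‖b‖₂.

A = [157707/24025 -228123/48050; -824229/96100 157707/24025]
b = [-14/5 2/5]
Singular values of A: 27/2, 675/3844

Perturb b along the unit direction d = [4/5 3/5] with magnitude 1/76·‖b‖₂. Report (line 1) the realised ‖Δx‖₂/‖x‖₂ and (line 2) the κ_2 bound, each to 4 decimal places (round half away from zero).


0.0186
1.0116

σ_max = 27/2, σ_min = 675/3844
κ_2(A) = (27/2) / (675/3844) = 76.8800
perturbation bound = 76.8800·1/76 = 1.0116
solve Ax = b  →  x = [-6.9523 -9.0228]
‖b‖ = 2.8284, ‖x‖ = 11.3906
δb = ε·‖b‖·d = [0.0298 0.0223]; solving A·Δx = δb gives ‖Δx‖ = 0.2119
realised ‖Δx‖/‖x‖ = 0.0186
realised/bound (from unrounded values) ≈ 0.0184


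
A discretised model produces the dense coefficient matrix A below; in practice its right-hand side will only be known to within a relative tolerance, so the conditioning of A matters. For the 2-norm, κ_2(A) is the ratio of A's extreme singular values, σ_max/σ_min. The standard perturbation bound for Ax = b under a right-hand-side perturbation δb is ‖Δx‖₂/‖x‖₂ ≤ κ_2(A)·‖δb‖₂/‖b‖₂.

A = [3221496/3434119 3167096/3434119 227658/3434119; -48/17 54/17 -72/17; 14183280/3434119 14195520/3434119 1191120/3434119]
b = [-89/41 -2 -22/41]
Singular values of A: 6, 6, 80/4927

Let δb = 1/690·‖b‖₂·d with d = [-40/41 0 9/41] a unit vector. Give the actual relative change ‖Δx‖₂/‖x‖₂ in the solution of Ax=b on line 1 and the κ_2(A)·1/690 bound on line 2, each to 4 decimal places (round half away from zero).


largest singular value 6, smallest 80/4927
κ_2(A) = 6 / (80/4927) = 369.5250
bound on ‖Δx‖/‖x‖: κ·ε = 369.5250·1/690 = 0.5355
solve Ax = b  →  x = [-65.1711 57.6706 87.1725]
‖b‖₂ = 3.0000 and ‖x‖₂ = 123.1756
re-solving with b+δb shifts x by Δx of norm 0.2678
dividing the unrounded norms, ‖Δx‖/‖x‖ = 0.0022
so the bound overstates the realised error by a factor of ≈ 246.3511 (computed from the unrounded values)

0.0022
0.5355


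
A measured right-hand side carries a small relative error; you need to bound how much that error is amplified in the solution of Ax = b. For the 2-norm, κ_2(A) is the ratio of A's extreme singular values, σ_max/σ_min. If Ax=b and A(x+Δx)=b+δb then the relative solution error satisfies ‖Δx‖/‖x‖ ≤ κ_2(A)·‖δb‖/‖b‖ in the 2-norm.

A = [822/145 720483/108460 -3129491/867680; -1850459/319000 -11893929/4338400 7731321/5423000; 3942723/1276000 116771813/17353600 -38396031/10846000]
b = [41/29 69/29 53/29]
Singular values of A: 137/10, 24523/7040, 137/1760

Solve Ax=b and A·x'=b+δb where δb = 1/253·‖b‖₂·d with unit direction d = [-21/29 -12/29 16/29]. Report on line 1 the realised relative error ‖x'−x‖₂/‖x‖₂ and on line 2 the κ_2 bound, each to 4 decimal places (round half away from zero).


largest singular value 137/10, smallest 137/1760
κ = σ_max/σ_min = (137/10)/(137/1760) = 176.0000
worst-case relative error ≤ 176.0000 × 1/253 = 0.6957
solve Ax = b  →  x = [-0.6452 -5.5380 -11.6060]
‖b‖ = 3.3166, ‖x‖ = 12.8758
with δb = [-0.0095 -0.0054 0.0072], A·Δx = δb → ‖Δx‖ = 0.1684
dividing the unrounded norms, ‖Δx‖/‖x‖ = 0.0131
tightness: 0.0131 against a bound of 0.6957 (unrounded ratio ≈ 0.0188)

0.0131
0.6957
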